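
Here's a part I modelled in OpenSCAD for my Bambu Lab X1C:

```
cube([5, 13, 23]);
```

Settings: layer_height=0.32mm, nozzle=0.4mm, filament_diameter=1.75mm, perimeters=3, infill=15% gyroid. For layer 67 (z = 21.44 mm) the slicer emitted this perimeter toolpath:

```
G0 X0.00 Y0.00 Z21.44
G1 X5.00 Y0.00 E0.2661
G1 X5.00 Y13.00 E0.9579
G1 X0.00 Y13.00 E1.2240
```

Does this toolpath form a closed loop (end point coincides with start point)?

Start point (G0): (0.00, 0.00). End point (last G1): the path does not return to the start — open.

no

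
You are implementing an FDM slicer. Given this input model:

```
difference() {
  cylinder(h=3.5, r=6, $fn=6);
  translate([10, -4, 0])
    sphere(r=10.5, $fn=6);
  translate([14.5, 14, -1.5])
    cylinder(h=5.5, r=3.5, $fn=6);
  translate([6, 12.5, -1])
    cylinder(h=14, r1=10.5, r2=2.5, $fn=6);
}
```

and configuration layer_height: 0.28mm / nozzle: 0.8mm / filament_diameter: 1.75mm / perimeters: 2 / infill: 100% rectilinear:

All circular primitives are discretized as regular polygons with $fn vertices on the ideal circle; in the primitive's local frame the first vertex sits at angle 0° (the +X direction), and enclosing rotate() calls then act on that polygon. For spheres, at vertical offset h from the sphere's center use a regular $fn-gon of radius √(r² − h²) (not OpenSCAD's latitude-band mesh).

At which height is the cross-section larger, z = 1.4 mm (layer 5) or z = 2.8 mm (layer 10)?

layer 10 (z = 2.8 mm)

Layer 5 (z = 1.4): the cylinder: section is a regular 6-gon, circumradius r=6 (area = (6/2)·6.000²·sin(360°/6) = 93.53 mm²); the sphere at (10, -4): section is a regular 6-gon, circumradius = √(r²−h²) = √(10.5²−1.4²) = 10.406 (area = (6/2)·10.406²·sin(360°/6) = 281.35 mm²); the cylinder at (14.5, 14): section is a regular 6-gon, circumradius r=3.5 (area = (6/2)·3.500²·sin(360°/6) = 31.83 mm²); the cone at (6, 12.5) contributes a regular 6-gon of circumradius 9.129 (interpolated between r1=10.5 and r2=2.5 at t=0.171) (area = (6/2)·9.129²·sin(360°/6) = 216.50 mm²); Subtracting the remaining from the first: starting from the r=6 cylinder (93.53 mm²), the r=10.5 sphere at (10, -4) partially overlaps it — only the 27.73 mm² overlap (of its 281.35 mm²) is removed, clipping the outline; the r=3.5 cylinder at (14.5, 14) misses the remaining region (no effect); the cone at (6, 12.5) partially overlaps it — only the 1.15 mm² overlap (of its 216.50 mm²) is removed, clipping the outline — area = 64.65 mm². So its area = 64.65 mm². Layer 10 (z = 2.8): the r=6 cylinder gives a regular 6-gon of circumradius 6 (constant along its height) (area = (6/2)·6.000²·sin(360°/6) = 93.53 mm²); the r=10.5 sphere at (10, -4) contributes a regular 6-gon of circumradius √(10.5²−2.8²) = 10.120 (area = (6/2)·10.120²·sin(360°/6) = 266.07 mm²); the r=3.5 cylinder at (14.5, 14) contributes a regular 6-gon of circumradius 3.5 (area = (6/2)·3.500²·sin(360°/6) = 31.83 mm²); the cone at (6, 12.5) contributes a regular 6-gon of circumradius 8.329 (interpolated between r1=10.5 and r2=2.5 at t=0.271) (area = (6/2)·8.329²·sin(360°/6) = 180.22 mm²); After the difference (first − rest): starting from the r=6 cylinder (93.53 mm²), the r=10.5 sphere at (10, -4) partially overlaps it — only the 25.26 mm² overlap (of its 266.07 mm²) is removed, clipping the outline; the r=3.5 cylinder at (14.5, 14) misses the remaining region (no effect); the cone at (6, 12.5) misses the remaining region (no effect) — area = 68.27 mm². So its area = 68.27 mm². Layer 10 is larger (68.27 vs 64.65 mm²).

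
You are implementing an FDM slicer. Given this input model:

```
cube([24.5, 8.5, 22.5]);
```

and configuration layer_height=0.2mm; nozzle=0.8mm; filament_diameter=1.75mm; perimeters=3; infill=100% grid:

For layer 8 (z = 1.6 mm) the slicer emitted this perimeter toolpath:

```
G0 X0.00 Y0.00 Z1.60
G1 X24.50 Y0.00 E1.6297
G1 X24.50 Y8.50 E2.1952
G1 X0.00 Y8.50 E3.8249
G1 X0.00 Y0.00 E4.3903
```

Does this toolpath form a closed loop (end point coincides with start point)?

yes

Start point (G0): (0.00, 0.00). End point (last G1): the path returns to the start — closed.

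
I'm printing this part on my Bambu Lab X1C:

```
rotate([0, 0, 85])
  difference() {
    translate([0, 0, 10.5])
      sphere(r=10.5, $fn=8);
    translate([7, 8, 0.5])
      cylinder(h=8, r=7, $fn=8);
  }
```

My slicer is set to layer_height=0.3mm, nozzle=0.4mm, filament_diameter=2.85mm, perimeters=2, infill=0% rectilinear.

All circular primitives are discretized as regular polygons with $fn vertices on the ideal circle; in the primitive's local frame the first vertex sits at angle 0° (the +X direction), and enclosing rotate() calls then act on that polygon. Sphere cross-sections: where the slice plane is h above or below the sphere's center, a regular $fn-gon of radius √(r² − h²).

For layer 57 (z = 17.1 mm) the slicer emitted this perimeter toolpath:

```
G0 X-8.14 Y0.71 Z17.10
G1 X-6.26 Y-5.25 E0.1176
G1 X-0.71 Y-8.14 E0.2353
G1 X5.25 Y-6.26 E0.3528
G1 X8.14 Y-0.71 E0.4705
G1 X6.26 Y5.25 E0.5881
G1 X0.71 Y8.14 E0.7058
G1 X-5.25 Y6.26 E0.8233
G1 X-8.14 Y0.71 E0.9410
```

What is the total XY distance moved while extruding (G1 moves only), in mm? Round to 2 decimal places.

Sum the Euclidean lengths of each G1 segment: total = 50.03 mm.

50.03 mm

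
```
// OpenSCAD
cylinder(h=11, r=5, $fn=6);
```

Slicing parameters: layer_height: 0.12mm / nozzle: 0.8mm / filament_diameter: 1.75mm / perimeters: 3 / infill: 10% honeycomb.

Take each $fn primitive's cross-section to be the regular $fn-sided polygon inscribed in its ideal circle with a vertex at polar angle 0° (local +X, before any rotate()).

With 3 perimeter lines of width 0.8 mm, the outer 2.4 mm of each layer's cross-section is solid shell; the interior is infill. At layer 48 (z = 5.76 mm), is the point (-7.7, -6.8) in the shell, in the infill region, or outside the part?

At z = 5.76 mm: the r=5 cylinder gives a regular 6-gon of circumradius 5 (constant along its height). Overall, the cross-section is a single solid region. The nearest boundary edge runs (-5.00, 0.00)→(-2.50, -4.33); distance from the point to it = 5.74 mm. The point is not inside any of the regions above, so it lies outside the cross-section (5.74 mm from the nearest boundary).

outside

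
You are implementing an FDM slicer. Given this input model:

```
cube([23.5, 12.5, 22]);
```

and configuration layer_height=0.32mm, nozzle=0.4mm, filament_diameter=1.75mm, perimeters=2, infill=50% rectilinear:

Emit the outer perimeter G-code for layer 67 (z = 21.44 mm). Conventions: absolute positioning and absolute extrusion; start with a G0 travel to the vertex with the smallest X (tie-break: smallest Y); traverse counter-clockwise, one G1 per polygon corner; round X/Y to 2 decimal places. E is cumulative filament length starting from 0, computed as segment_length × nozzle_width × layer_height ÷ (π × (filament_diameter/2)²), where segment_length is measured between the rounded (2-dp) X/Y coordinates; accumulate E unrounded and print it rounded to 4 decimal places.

G0 X0.00 Y0.00 Z21.44
G1 X23.50 Y0.00 E1.2506
G1 X23.50 Y12.50 E1.9158
G1 X0.00 Y12.50 E3.1664
G1 X0.00 Y0.00 E3.8316

At z = 21.44 mm: the cube is present — its section is the full 23.5×12.5 rectangle. The outline is a single polygon with 4 vertices. Extrusion per mm of travel: 0.4 × 0.32 / (π × 0.875²) = 0.053216. Accumulating E over each segment gives final E = 3.8316.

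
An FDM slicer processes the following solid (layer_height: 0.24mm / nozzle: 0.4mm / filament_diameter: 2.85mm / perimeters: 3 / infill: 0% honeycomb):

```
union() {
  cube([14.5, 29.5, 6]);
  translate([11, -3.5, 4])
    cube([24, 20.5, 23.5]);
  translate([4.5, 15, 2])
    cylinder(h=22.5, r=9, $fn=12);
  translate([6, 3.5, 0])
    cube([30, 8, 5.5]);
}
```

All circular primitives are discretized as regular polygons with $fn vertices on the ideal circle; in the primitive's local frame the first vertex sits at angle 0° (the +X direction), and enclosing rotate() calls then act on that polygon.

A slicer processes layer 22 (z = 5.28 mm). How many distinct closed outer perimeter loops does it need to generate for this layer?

At z = 5.28 mm: the 14.5×29.5 cube contributes its full rectangle; the cube at (11, -3.5) (footprint 24×20.5) is included at this height; the r=9 cylinder at (4.5, 15) contributes a regular 12-gon of circumradius 9; the 30×8 cube at (6, 3.5) contributes its full rectangle; Merging all regions: the regions partially overlap (shared area 488.57 mm²), so overlapping operands fuse into one piece — 1 connected region. The result has 1 disconnected region.

1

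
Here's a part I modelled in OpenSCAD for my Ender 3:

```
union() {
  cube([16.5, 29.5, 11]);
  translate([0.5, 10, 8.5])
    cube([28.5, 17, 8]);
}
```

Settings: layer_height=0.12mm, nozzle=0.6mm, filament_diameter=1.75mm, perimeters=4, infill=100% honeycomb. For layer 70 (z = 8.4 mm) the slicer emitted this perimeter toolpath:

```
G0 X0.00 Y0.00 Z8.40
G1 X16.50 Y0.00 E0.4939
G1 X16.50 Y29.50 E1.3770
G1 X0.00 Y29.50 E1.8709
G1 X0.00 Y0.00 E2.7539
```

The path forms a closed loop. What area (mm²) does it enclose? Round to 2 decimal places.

486.75 mm²

Apply the shoelace formula to the sequence of (X, Y) vertices; enclosed area = 486.75 mm².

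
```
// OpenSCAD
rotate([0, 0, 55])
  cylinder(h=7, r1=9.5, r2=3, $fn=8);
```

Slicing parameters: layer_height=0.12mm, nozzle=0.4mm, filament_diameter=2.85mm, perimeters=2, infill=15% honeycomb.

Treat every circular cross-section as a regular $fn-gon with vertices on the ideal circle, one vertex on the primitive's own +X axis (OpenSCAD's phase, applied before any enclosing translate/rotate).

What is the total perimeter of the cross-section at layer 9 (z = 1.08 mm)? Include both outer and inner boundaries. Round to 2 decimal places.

52.03 mm

At z = 1.08 mm: the cone: at t=0.154 of its height the radius interpolates to r₁+(r₂−r₁)t = 8.497, giving a regular 8-gon of that circumradius (perimeter = 2·8·8.497·sin(180°/8) = 52.03 mm); (rotated 55° about Z; rotation is an isometry so areas/perimeters/island counts are preserved). Overall, the cross-section is a single solid region. Total boundary length (outer) = 52.03 mm.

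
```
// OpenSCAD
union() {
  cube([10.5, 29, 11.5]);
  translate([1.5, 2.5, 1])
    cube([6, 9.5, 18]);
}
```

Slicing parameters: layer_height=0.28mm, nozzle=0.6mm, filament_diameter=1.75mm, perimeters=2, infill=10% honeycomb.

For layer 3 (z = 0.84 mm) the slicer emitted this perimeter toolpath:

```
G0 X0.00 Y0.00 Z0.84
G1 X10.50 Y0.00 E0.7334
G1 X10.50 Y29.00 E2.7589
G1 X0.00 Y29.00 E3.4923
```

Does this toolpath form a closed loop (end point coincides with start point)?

no

Start point (G0): (0.00, 0.00). End point (last G1): the path does not return to the start — open.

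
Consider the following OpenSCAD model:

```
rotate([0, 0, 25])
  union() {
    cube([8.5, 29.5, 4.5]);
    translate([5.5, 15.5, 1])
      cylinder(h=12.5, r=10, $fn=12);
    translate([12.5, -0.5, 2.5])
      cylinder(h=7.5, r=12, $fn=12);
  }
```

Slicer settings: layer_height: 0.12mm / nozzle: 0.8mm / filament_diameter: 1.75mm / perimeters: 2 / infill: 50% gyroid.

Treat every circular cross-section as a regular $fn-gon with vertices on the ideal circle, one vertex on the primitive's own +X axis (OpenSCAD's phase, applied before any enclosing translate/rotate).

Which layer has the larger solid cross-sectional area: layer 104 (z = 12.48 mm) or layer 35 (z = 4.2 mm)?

Layer 104 (z = 12.48): the cube does not reach this height (z outside [0, 4.5]); the cylinder at (5.5, 15.5): section is a regular 12-gon, circumradius r=10 (area = (12/2)·10.000²·sin(360°/12) = 300.00 mm²); the cylinder at (12.5, -0.5) is not intersected at this z (z outside [2.5, 10]); Taking the union: only the r=10 cylinder at (5.5, 15.5) is present, so the union is just that shape — area = 300.00 mm²; (whole slice rotated 25° about Z — lengths, areas and connectivity unchanged). So its area = 300.00 mm². Layer 35 (z = 4.2): the cube is present — its section is the full 8.5×29.5 rectangle (area 250.75 mm²); the r=10 cylinder at (5.5, 15.5) gives a regular 12-gon of circumradius 10 (constant along its height) (area = (12/2)·10.000²·sin(360°/12) = 300.00 mm²); the cylinder at (12.5, -0.5): section is a regular 12-gon, circumradius r=12 (area = (12/2)·12.000²·sin(360°/12) = 432.00 mm²); Merging all regions: the regions partially overlap — summed areas 982.75 mm² minus the doubly-counted overlap 235.22 mm² gives 747.53 mm² — area = 747.53 mm²; (whole slice rotated 25° about Z — lengths, areas and connectivity unchanged). So its area = 747.53 mm². Layer 35 is larger (747.53 vs 300.00 mm²).

layer 35 (z = 4.2 mm)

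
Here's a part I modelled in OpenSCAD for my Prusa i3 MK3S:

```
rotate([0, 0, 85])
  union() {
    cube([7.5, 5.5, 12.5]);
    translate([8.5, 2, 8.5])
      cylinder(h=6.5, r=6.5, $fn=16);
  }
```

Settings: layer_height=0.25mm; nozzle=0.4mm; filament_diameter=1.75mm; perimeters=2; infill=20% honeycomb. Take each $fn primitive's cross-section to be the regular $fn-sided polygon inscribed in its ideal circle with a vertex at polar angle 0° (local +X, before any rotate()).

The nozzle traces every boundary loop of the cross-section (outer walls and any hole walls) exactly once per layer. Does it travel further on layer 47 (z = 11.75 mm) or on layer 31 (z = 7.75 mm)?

layer 47 (z = 11.75 mm)

Layer 47 (z = 11.75): the cube (footprint 7.5×5.5) is included at this height (perimeter 26.00 mm); the cylinder at (8.5, 2): section is a regular 16-gon, circumradius r=6.5 (perimeter = 2·16·6.500·sin(180°/16) = 40.58 mm); Taking the union: the regions partially overlap (shared area 28.39 mm²), so the edge portions inside another operand are dropped and the merged outline is re-measured after clipping — boundary = 45.85 mm; (rotated 85° about Z; rotation is an isometry so areas/perimeters/island counts are preserved). So its perimeter = 45.85 mm. Layer 31 (z = 7.75): the 7.5×5.5 cube contributes its full rectangle (perimeter 26.00 mm); the cylinder at (8.5, 2) is not intersected at this z (z outside [8.5, 15]); Merging all regions: only the 7.5×5.5 cube is present, so the union is just that shape — boundary = 26.00 mm; (rotated 85° about Z; rotation is an isometry so areas/perimeters/island counts are preserved). So its perimeter = 26.00 mm. Layer 47 is larger (45.85 vs 26.00 mm).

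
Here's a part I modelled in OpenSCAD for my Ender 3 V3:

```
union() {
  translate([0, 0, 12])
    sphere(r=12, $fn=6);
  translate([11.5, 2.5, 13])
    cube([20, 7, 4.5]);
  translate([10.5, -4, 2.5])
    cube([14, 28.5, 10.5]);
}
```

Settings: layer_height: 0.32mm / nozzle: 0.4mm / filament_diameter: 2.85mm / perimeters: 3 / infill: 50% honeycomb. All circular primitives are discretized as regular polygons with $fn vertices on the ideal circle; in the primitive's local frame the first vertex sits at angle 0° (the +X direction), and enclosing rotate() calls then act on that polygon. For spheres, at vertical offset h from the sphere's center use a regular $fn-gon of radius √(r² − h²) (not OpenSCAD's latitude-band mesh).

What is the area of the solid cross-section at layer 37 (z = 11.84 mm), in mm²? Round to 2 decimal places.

At z = 11.84 mm: the r=12 sphere contributes a regular 6-gon of circumradius √(12²−0.16²) = 11.999 (area = (6/2)·11.999²·sin(360°/6) = 374.06 mm²); the cube at (11.5, 2.5) does not reach this height (z outside [13, 17.5]); the cube at (10.5, -4) (footprint 14×28.5) is included at this height (area 399.00 mm²); Combining (union): the regions partially overlap — summed areas 773.06 mm² minus the doubly-counted overlap 3.89 mm² gives 769.16 mm² — area = 769.16 mm². Overall, the cross-section is a single solid region. Net area = 769.16 mm².

769.16 mm²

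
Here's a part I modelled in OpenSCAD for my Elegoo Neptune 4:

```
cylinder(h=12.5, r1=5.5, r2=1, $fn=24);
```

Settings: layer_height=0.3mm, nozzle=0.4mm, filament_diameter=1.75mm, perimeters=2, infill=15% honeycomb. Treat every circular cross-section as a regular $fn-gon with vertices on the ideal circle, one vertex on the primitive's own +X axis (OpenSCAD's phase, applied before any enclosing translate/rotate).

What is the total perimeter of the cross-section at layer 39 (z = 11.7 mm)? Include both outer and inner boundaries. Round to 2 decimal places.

At z = 11.7 mm: the cone: at t=0.936 of its height the radius interpolates to r₁+(r₂−r₁)t = 1.288, giving a regular 24-gon of that circumradius (perimeter = 2·24·1.288·sin(180°/24) = 8.07 mm). Overall, the cross-section is a single solid region. Total boundary length (outer) = 8.07 mm.

8.07 mm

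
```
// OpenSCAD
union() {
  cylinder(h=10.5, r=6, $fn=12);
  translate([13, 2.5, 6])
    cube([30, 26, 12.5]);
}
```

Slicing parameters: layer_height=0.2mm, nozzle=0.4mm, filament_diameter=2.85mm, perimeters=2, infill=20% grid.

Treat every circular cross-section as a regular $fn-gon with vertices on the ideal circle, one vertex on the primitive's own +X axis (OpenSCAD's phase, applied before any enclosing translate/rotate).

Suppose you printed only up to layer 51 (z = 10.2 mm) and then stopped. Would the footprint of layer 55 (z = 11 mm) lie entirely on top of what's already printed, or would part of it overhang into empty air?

entirely on top

Compare the two slices. At z = 10.2: the r=6 cylinder contributes a regular 12-gon of circumradius 6 (area = (12/2)·6.000²·sin(360°/12) = 108.00 mm²); the cube at (13, 2.5) is present — its section is the full 30×26 rectangle (area 780.00 mm²); Taking the union: the 2 present regions are separate (no shared area or edge), so areas and boundary lengths simply add and each stays a separate island — area = 888.00 mm². At z = 11: the cylinder does not reach this height (z outside [0, 10.5]); the 30×26 cube at (13, 2.5) contributes its full rectangle (area 780.00 mm²); Combining (union): only the 30×26 cube at (13, 2.5) is present, so the union is just that shape — area = 780.00 mm². Checking containment: the cross-section at z = 11 is a subset of the cross-section at z = 10.2.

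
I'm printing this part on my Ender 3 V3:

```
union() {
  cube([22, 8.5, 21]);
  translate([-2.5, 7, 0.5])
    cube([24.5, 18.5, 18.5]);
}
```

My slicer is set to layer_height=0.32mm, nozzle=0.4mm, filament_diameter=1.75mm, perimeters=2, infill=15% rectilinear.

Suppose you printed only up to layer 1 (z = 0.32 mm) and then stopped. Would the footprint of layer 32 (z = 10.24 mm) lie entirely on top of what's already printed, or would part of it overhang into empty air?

part overhangs

Compare the two slices. At z = 0.32: the cube (footprint 22×8.5) is included at this height (area 187.00 mm²); the cube at (-2.5, 7) does not reach this height (z outside [0.5, 19]); Taking the union: only the 22×8.5 cube is present, so the union is just that shape — area = 187.00 mm². At z = 10.24: the cube (footprint 22×8.5) is included at this height (area 187.00 mm²); the 24.5×18.5 cube at (-2.5, 7) contributes its full rectangle (area 453.25 mm²); Taking the union: the regions partially overlap — summed areas 640.25 mm² minus the doubly-counted overlap 33.00 mm² gives 607.25 mm² — area = 607.25 mm². Checking containment: at z = 10.24 the cross-section extends beyond the z = 0.32 cross-section by about 420.25 mm².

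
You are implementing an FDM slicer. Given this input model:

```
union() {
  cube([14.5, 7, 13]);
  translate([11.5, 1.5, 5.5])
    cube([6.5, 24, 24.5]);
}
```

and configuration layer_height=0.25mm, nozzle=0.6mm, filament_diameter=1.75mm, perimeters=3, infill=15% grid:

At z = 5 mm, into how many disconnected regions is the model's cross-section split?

At z = 5 mm: the cube (footprint 14.5×7) is included at this height; the cube at (11.5, 1.5) does not reach this height (z outside [5.5, 30]); Taking the union: only the 14.5×7 cube is present, so the union is just that shape — 1 connected region. The result has 1 disconnected region.

1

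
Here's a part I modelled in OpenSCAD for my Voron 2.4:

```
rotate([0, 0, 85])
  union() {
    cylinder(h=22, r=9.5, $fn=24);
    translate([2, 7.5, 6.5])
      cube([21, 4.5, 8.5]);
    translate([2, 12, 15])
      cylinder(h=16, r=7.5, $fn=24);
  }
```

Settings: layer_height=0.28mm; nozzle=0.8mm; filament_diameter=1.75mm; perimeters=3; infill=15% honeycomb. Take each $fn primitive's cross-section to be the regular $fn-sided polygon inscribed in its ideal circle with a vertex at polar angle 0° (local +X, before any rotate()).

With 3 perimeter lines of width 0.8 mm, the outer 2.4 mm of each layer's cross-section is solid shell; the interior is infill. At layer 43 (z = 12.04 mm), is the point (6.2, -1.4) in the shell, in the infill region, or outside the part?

At z = 12.04 mm: the r=9.5 cylinder gives a regular 24-gon of circumradius 9.5 (constant along its height); the cube at (2, 7.5) is present — its section is the full 21×4.5 rectangle; the cylinder at (2, 12) is not intersected at this z (z outside [15, 31]); Combining (union): the regions partially overlap (shared area 3.88 mm²), so overlapping operands fuse into one piece — 1 connected region; (rotated 85° about Z; rotation is an isometry so areas/perimeters/island counts are preserved). Overall, the cross-section is a single solid region. Undo the 85° rotation: the query point maps to (-0.854, -6.298) in the un-rotated model frame. The nearest boundary edge runs (-0.00, -9.50)→(-2.46, -9.18); distance from the point to it = 3.06 mm. The point is inside the cross-section and 3.06 mm from the nearest boundary — more than the 2.4 mm shell width (3 × 0.8), so it's in the infill interior.

infill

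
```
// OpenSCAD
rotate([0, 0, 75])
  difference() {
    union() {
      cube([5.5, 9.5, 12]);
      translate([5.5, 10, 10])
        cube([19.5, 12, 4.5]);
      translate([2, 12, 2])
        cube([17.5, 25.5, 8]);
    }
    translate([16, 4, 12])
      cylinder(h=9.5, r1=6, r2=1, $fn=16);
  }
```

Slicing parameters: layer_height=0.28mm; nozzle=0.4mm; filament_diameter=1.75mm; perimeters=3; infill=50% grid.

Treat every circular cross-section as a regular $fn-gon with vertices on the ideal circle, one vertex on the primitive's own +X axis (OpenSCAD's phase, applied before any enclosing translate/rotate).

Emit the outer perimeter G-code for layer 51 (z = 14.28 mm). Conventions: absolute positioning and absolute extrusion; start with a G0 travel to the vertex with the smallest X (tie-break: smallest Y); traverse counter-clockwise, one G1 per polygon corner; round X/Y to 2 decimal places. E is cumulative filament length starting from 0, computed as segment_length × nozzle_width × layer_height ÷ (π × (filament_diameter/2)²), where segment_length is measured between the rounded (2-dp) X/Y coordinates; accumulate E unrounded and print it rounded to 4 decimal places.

At z = 14.28 mm: the cube is not intersected at this z (z outside [0, 12]); the 19.5×12 cube at (5.5, 10) contributes its full rectangle; the cube at (2, 12) does not reach this height (z outside [2, 10]); Combining (union): only the 19.5×12 cube at (5.5, 10) is present, so the union is just that shape — 1 connected region; the cone at (16, 4): at t=0.240 of its height the radius interpolates to r₁+(r₂−r₁)t = 4.800, giving a regular 16-gon of that circumradius; Subtracting the remaining from the first: starting from the result so far, the cone at (16, 4) misses the remaining region (no effect) — 1 connected region; (whole slice rotated 75° about Z — lengths, areas and connectivity unchanged). The outline is a single polygon with 4 vertices. Extrusion per mm of travel: 0.4 × 0.28 / (π × 0.875²) = 0.046564. Accumulating E over each segment gives final E = 2.9334.

G0 X-19.83 Y11.01 Z14.28
G1 X-8.24 Y7.90 E0.5588
G1 X-3.19 Y26.74 E1.4670
G1 X-14.78 Y29.84 E2.0257
G1 X-19.83 Y11.01 E2.9334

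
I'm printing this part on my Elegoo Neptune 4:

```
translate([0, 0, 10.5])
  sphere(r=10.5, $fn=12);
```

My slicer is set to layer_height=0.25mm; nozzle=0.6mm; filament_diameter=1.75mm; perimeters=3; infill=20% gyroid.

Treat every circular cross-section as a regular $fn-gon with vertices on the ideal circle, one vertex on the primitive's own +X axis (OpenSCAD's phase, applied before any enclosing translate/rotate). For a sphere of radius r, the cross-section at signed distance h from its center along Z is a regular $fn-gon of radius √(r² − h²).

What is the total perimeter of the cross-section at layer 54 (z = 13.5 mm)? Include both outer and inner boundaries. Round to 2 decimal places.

At z = 13.5 mm: the sphere: section is a regular 12-gon, circumradius = √(r²−h²) = √(10.5²−3²) = 10.062 (perimeter = 2·12·10.062·sin(180°/12) = 62.50 mm). Overall, the cross-section is a single solid region. Total boundary length (outer) = 62.50 mm.

62.50 mm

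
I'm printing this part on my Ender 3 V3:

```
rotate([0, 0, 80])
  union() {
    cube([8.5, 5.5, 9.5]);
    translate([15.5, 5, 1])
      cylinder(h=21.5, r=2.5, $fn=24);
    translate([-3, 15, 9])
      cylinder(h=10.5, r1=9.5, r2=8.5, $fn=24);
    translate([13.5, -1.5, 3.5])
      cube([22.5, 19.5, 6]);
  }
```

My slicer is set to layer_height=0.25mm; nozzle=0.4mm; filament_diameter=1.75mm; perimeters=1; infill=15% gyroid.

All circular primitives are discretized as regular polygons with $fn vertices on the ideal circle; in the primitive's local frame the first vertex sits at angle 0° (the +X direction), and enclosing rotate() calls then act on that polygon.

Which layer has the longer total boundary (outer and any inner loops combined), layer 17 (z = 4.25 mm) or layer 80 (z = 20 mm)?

Layer 17 (z = 4.25): the cube (footprint 8.5×5.5) is included at this height (perimeter 28.00 mm); the r=2.5 cylinder at (15.5, 5) contributes a regular 24-gon of circumradius 2.5 (perimeter = 2·24·2.500·sin(180°/24) = 15.66 mm); the cone at (-3, 15) does not reach this height (z outside [9, 19.5]); the cube at (13.5, -1.5) (footprint 22.5×19.5) is included at this height (perimeter 84.00 mm); Combining (union): the regions partially overlap (shared area 18.43 mm²), so the edge portions inside another operand are dropped and the merged outline is re-measured after clipping — boundary = 112.22 mm; (rotated 80° about Z; rotation is an isometry so areas/perimeters/island counts are preserved). So its perimeter = 112.22 mm. Layer 80 (z = 20): the cube is absent (z outside [0, 9.5]); the r=2.5 cylinder at (15.5, 5) gives a regular 24-gon of circumradius 2.5 (constant along its height) (perimeter = 2·24·2.500·sin(180°/24) = 15.66 mm); the cone at (-3, 15) does not reach this height (z outside [9, 19.5]); the cube at (13.5, -1.5) is absent (z outside [3.5, 9.5]); Combining (union): only the r=2.5 cylinder at (15.5, 5) is present, so the union is just that shape — boundary = 15.66 mm; (rotated 80° about Z; rotation is an isometry so areas/perimeters/island counts are preserved). So its perimeter = 15.66 mm. Layer 17 is larger (112.22 vs 15.66 mm).

layer 17 (z = 4.25 mm)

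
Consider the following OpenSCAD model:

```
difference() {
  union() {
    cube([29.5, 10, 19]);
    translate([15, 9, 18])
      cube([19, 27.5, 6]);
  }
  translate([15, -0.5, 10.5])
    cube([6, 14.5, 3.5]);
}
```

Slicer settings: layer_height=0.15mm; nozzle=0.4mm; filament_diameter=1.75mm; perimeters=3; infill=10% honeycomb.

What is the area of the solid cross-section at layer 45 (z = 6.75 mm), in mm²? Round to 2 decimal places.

295.00 mm²

At z = 6.75 mm: the 29.5×10 cube contributes its full rectangle (area 295.00 mm²); the cube at (15, 9) is absent (z outside [18, 24]); Merging all regions: only the 29.5×10 cube is present, so the union is just that shape — area = 295.00 mm²; the cube at (15, -0.5) is not intersected at this z (z outside [10.5, 14]); Subtracting the remaining from the first: none of the subtracted shapes is present at this height, so the result so far is unchanged — area = 295.00 mm². Overall, the cross-section is a single solid region. Net area = 295.00 mm².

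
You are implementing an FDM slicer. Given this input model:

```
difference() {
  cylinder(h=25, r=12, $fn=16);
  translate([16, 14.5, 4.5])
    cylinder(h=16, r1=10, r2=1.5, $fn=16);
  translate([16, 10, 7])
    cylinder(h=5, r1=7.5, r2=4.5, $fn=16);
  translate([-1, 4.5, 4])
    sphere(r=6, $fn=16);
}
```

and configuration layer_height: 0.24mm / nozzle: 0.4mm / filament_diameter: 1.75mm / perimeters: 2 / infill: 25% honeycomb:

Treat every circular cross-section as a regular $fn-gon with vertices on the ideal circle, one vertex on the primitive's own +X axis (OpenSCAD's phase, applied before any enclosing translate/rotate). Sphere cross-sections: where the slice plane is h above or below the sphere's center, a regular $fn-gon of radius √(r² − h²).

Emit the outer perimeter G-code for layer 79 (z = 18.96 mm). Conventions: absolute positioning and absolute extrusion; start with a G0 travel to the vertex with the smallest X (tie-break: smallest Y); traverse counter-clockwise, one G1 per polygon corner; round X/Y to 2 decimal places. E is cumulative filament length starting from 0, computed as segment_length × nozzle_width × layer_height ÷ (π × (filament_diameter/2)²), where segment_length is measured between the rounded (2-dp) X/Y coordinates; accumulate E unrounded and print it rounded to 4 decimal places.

At z = 18.96 mm: the r=12 cylinder contributes a regular 16-gon of circumradius 12; the cone at (16, 14.5) contributes a regular 16-gon of circumradius 2.318 (interpolated between r1=10 and r2=1.5 at t=0.904); the cone at (16, 10) does not reach this height (z outside [7, 12]); the sphere at (-1, 4.5) is not intersected at this z (|z−center|=14.960 > r=6); Subtracting the remaining from the first: starting from the r=12 cylinder, the cone at (16, 14.5) misses the remaining region (no effect) — 1 connected region. The outline is a single polygon with 16 vertices. Extrusion per mm of travel: 0.4 × 0.24 / (π × 0.875²) = 0.039912. Accumulating E over each segment gives final E = 2.9907.

G0 X-12.00 Y0.00 Z18.96
G1 X-11.09 Y-4.59 E0.1868
G1 X-8.49 Y-8.49 E0.3738
G1 X-4.59 Y-11.09 E0.5609
G1 X0.00 Y-12.00 E0.7477
G1 X4.59 Y-11.09 E0.9344
G1 X8.49 Y-8.49 E1.1215
G1 X11.09 Y-4.59 E1.3086
G1 X12.00 Y0.00 E1.4954
G1 X11.09 Y4.59 E1.6821
G1 X8.49 Y8.49 E1.8692
G1 X4.59 Y11.09 E2.0563
G1 X0.00 Y12.00 E2.2430
G1 X-4.59 Y11.09 E2.4298
G1 X-8.49 Y8.49 E2.6169
G1 X-11.09 Y4.59 E2.8040
G1 X-12.00 Y0.00 E2.9907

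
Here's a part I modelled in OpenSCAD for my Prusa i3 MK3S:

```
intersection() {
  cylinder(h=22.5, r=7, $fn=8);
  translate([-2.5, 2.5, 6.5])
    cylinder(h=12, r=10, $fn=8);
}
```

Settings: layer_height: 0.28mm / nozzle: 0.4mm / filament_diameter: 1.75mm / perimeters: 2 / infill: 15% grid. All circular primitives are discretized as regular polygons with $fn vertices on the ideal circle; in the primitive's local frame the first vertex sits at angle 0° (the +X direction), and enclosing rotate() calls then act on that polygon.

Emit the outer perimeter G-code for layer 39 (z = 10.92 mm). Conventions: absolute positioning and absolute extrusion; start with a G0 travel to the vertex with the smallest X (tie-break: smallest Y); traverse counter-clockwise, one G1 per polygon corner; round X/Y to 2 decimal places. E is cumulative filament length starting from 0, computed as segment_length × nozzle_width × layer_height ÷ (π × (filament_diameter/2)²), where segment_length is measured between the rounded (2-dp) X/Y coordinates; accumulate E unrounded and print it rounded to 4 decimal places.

G0 X-7.00 Y0.00 Z10.92
G1 X-4.95 Y-4.95 E0.2495
G1 X-0.65 Y-6.73 E0.4662
G1 X4.57 Y-4.57 E0.7292
G1 X6.73 Y0.65 E0.9923
G1 X4.95 Y4.95 E1.2090
G1 X0.00 Y7.00 E1.4585
G1 X-4.95 Y4.95 E1.7079
G1 X-7.00 Y0.00 E1.9574

At z = 10.92 mm: the r=7 cylinder gives a regular 8-gon of circumradius 7 (constant along its height); the cylinder at (-2.5, 2.5): section is a regular 8-gon, circumradius r=10; After intersecting: the r=10 cylinder at (-2.5, 2.5) partially overlaps the r=7 cylinder; clipping to the common part keeps 133.15 mm² — 1 connected region. The outline is a single polygon with 8 vertices. Extrusion per mm of travel: 0.4 × 0.28 / (π × 0.875²) = 0.046564. Accumulating E over each segment gives final E = 1.9574.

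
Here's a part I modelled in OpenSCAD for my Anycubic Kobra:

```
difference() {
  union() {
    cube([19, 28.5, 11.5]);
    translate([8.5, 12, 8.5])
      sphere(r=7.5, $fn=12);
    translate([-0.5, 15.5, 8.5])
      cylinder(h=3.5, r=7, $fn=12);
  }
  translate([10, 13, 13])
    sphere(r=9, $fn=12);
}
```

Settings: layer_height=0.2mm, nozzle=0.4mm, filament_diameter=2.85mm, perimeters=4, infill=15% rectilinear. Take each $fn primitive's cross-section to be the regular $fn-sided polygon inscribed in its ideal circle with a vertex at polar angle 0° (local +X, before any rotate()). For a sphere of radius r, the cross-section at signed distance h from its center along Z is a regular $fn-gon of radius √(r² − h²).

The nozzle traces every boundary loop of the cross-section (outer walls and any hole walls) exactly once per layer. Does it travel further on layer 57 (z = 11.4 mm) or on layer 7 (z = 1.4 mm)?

layer 57 (z = 11.4 mm)

Layer 57 (z = 11.4): the 19×28.5 cube contributes its full rectangle (perimeter 95.00 mm); the sphere at (8.5, 12): section is a regular 12-gon, circumradius = √(r²−h²) = √(7.5²−2.9²) = 6.917 (perimeter = 2·12·6.917·sin(180°/12) = 42.96 mm); the r=7 cylinder at (-0.5, 15.5) contributes a regular 12-gon of circumradius 7 (perimeter = 2·12·7.000·sin(180°/12) = 43.48 mm); Combining (union): the regions partially overlap (shared area 210.09 mm²), so the edge portions inside another operand are dropped and the merged outline is re-measured after clipping — boundary = 104.04 mm; the r=9 sphere at (10, 13) contributes a regular 12-gon of circumradius √(9²−1.6²) = 8.857 (perimeter = 2·12·8.857·sin(180°/12) = 55.01 mm); Taking the first minus the rest: starting from that combined region, the r=9 sphere at (10, 13) lies wholly inside it (removes its full 235.32 mm² and its 55.01 mm outline becomes a hole wall) — boundary (outer + 1 inner loop) = 159.06 mm. So its perimeter = 159.06 mm. Layer 7 (z = 1.4): the cube is present — its section is the full 19×28.5 rectangle (perimeter 95.00 mm); the r=7.5 sphere at (8.5, 12) contributes a regular 12-gon of circumradius √(7.5²−7.1²) = 2.417 (perimeter = 2·12·2.417·sin(180°/12) = 15.01 mm); the cylinder at (-0.5, 15.5) does not reach this height (z outside [8.5, 12]); Merging all regions: the r=7.5 sphere at (8.5, 12) lies entirely inside the 19×28.5 cube, so the union is just the 19×28.5 cube — boundary = 95.00 mm; the sphere at (10, 13) does not reach this height (|z−center|=11.600 > r=9); Taking the first minus the rest: none of the subtracted shapes is present at this height, so that combined region is unchanged — boundary = 95.00 mm. So its perimeter = 95.00 mm. Layer 57 is larger (159.06 vs 95.00 mm).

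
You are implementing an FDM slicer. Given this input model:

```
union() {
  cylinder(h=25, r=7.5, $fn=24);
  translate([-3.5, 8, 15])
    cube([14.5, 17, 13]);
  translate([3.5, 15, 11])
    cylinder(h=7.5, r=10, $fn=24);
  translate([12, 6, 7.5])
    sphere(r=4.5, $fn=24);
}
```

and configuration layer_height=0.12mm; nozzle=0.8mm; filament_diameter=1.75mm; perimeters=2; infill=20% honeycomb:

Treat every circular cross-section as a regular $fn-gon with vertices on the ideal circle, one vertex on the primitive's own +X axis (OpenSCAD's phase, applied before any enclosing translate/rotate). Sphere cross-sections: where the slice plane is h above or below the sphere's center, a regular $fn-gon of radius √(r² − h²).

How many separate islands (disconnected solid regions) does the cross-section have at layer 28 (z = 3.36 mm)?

2

At z = 3.36 mm: the cylinder: section is a regular 24-gon, circumradius r=7.5; the cube at (-3.5, 8) is not intersected at this z (z outside [15, 28]); the cylinder at (3.5, 15) is absent (z outside [11, 18.5]); the r=4.5 sphere at (12, 6) contributes a regular 24-gon of circumradius √(4.5²−4.14²) = 1.764; Merging all regions: the 2 present regions are separate (no shared area or edge), so areas and boundary lengths simply add and each stays a separate island — 2 connected regions. Overall, the cross-section has 2 separate islands. Island count = 2.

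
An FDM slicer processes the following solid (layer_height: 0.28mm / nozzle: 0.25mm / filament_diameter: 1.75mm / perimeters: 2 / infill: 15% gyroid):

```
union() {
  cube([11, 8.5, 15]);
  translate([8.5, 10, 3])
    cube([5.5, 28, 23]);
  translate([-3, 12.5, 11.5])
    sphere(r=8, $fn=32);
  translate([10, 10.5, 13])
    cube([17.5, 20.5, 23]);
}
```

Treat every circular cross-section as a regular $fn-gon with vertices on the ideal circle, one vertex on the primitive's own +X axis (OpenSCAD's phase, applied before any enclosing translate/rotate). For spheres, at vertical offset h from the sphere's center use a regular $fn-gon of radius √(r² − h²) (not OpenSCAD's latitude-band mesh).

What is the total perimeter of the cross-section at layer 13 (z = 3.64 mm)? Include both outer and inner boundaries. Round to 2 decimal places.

115.35 mm

At z = 3.64 mm: the cube (footprint 11×8.5) is included at this height (perimeter 39.00 mm); the cube at (8.5, 10) (footprint 5.5×28) is included at this height (perimeter 67.00 mm); the sphere at (-3, 12.5): section is a regular 32-gon, circumradius = √(r²−h²) = √(8²−7.86²) = 1.490 (perimeter = 2·32·1.490·sin(180°/32) = 9.35 mm); the cube at (10, 10.5) is absent (z outside [13, 36]); Combining (union): the 3 present regions are separate (no shared area or edge), so areas and boundary lengths simply add and each stays a separate island — boundary = 115.35 mm. Overall, the cross-section has 3 separate islands. Total boundary length (outer) = 115.35 mm.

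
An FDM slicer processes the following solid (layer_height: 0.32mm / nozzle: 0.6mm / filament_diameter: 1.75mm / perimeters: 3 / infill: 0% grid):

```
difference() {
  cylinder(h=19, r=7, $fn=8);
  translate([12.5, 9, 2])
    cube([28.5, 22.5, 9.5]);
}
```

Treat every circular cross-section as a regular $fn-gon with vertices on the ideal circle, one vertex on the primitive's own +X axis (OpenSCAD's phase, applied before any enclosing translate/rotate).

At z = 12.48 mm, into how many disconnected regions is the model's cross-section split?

At z = 12.48 mm: the r=7 cylinder gives a regular 8-gon of circumradius 7 (constant along its height); the cube at (12.5, 9) does not reach this height (z outside [2, 11.5]); Subtracting the remaining from the first: none of the subtracted shapes is present at this height, so the r=7 cylinder is unchanged — 1 connected region. The result has 1 disconnected region.

1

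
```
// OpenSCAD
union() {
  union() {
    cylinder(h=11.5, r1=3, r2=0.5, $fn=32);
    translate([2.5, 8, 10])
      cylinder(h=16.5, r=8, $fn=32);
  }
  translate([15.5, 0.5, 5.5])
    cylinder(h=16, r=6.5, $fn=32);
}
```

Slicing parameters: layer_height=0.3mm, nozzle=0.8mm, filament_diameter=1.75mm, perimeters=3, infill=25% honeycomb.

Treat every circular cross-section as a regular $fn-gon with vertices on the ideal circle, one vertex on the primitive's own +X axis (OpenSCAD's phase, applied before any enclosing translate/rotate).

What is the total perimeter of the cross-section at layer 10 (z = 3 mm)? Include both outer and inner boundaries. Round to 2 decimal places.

At z = 3 mm: the cone: at t=0.261 of its height the radius interpolates to r₁+(r₂−r₁)t = 2.348, giving a regular 32-gon of that circumradius (perimeter = 2·32·2.348·sin(180°/32) = 14.73 mm); the cylinder at (2.5, 8) is not intersected at this z (z outside [10, 26.5]); Combining (union): only the cone is present, so the union is just that shape — boundary = 14.73 mm; the cylinder at (15.5, 0.5) does not reach this height (z outside [5.5, 21.5]); Merging all regions: only the result so far is present, so the union is just that shape — boundary = 14.73 mm. Overall, the cross-section is a single solid region. Total boundary length (outer) = 14.73 mm.

14.73 mm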